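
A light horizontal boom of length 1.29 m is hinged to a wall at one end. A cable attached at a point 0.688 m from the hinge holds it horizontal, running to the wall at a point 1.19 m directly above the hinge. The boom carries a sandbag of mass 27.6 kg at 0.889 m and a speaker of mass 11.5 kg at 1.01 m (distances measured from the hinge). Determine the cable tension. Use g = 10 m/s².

T ≈ 607 N

About the hinge:
Sandbag: 27.6 × 10 = 276 N down at 0.889 m → arm 0.889 m, τ = 276 × 0.889 = 245.4 N·m clockwise.
Speaker: 11.5 × 10 = 115 N down at 1.01 m → arm 1.01 m, τ = 115 × 1.01 = 116.2 N·m clockwise.
Total clockwise load moment = 361.6 N·m.
The cable tension T acts at 0.688 m; only its component perpendicular to the boom, T sinθ, produces torque. sinθ = h/√(h²+d²) = 1.19/√(1.19²+0.688²) = 0.8657.
For rotational equilibrium, T × 0.688 × 0.8657 = 361.6, so T = 361.6 / 0.5956 = 607 N.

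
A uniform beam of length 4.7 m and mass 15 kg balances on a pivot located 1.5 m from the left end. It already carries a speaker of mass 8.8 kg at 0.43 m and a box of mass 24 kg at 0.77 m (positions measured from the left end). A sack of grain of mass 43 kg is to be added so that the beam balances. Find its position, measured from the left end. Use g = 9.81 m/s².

About the pivot (at 1.5 m from the left end):
Beam weight: 15 × 9.81 = 147.2 N down at 2.35 m → arm 0.85 m, τ = 147.2 × 0.85 = 125.1 N·m clockwise.
Speaker: 8.8 × 9.81 = 86.33 N down at 0.43 m → arm 1.07 m, τ = 86.33 × 1.07 = 92.37 N·m counterclockwise.
Box: 24 × 9.81 = 235.4 N down at 0.77 m → arm 0.73 m, τ = 235.4 × 0.73 = 171.8 N·m counterclockwise.
Net moment of existing loads = 139.1 N·m counterclockwise.
The sack of grain weighs 43 × 9.81 = 421.8 N and must supply an equal clockwise moment, so its lever arm about the pivot is 139.1 / 421.8 = 0.33 m.
That puts it at 1.5 + 0.33 = 1.83 m from the left end.

x ≈ 1.83 m from the left end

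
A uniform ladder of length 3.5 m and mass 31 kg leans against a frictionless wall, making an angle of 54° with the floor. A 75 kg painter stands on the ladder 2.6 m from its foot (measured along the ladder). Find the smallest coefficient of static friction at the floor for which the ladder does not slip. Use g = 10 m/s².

μ_min ≈ 0.488

Sum moments about the foot of the ladder (the floor normal and friction both act there and drop out).
Ladder weight 31×10 = 310 N acts at 1.75 m along the ladder; its horizontal arm is 1.75·cos54° = 1.029 m → τ = 319 N·m clockwise.
Painter: 75×10 = 750 N at 2.6 m → arm 1.528 m → τ = 1146 N·m clockwise.
Wall normal N acts horizontally at the top; its moment arm is the height L sinθ = 3.5·sin54° = 2.832 m, counterclockwise.
Balancing moments: N × 2.832 = 1465, giving N = 517.3 N.
ΣFx = 0 ⇒ f = N_wall = 517.3 N. ΣFy = 0 ⇒ N_floor = 1060 N.
μ_min = f / N_floor = 517.3 / 1060 = 0.488.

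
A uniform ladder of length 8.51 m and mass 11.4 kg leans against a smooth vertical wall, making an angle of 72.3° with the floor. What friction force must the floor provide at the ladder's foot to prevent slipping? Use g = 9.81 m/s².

f ≈ 17.8 N

Sum moments about the foot of the ladder (the floor normal and friction both act there and drop out).
Ladder weight 11.4×9.81 = 111.8 N acts at 4.255 m along the ladder; its horizontal arm is 4.255·cos72.3° = 1.294 m → τ = 144.7 N·m clockwise.
Wall normal N acts horizontally at the top; its moment arm is the height L sinθ = 8.51·sin72.3° = 8.107 m, counterclockwise.
Στ = 0 ⇒ N × 8.107 = 144.7 ⇒ N = 17.8 N.
ΣFx = 0: friction at the foot balances the wall's push, so f = N_wall = 17.8 N.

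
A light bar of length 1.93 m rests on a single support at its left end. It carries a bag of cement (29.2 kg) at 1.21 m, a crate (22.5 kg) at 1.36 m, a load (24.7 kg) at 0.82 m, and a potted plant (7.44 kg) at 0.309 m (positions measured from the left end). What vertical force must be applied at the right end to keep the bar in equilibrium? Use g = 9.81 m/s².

Sum moments about the left end (the unknown pivot reaction has zero arm there).
Bag of cement: 29.2 × 9.81 = 286.5 N down at 1.21 m → arm 1.21 m, τ = 286.5 × 1.21 = 346.7 N·m clockwise.
Crate: 22.5 × 9.81 = 220.7 N down at 1.36 m → arm 1.36 m, τ = 220.7 × 1.36 = 300.2 N·m clockwise.
Load: 24.7 × 9.81 = 242.3 N down at 0.82 m → arm 0.82 m, τ = 242.3 × 0.82 = 198.7 N·m clockwise.
Potted plant: 7.44 × 9.81 = 72.99 N down at 0.309 m → arm 0.309 m, τ = 72.99 × 0.309 = 22.55 N·m clockwise.
Net moment of the loads = 868.1 N·m clockwise.
The upward force F acts at the right end, arm 1.93 m, giving F × 1.93 counterclockwise.
Setting net torque to zero: F × 1.93 = 868.1 → F = 868.1 / 1.93 = 450 N.

F ≈ 450 N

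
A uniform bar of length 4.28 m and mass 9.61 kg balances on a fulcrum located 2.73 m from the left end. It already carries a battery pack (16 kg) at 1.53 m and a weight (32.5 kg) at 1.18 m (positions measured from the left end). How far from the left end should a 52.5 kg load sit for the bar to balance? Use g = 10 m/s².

x ≈ 4.16 m from the left end

Taking torques about the fulcrum (at 2.73 m from the left end):
Beam weight: 9.61 × 10 = 96.1 N down at 2.14 m → arm 0.59 m, τ = 96.1 × 0.59 = 56.7 N·m counterclockwise.
Battery pack: 16 × 10 = 160 N down at 1.53 m → arm 1.2 m, τ = 160 × 1.2 = 192 N·m counterclockwise.
Weight: 32.5 × 10 = 325 N down at 1.18 m → arm 1.55 m, τ = 325 × 1.55 = 503.8 N·m counterclockwise.
Net moment of existing loads = 752.5 N·m counterclockwise.
The load weighs 52.5 × 10 = 525 N and must supply an equal clockwise moment, so its lever arm about the fulcrum is 752.5 / 525 = 1.43 m.
That puts it at 2.73 + 1.43 = 4.16 m from the left end.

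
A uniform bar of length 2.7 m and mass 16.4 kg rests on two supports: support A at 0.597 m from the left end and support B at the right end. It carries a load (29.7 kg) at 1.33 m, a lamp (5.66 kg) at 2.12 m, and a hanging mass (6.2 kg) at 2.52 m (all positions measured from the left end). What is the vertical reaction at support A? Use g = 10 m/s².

R_A ≈ 320 N

Take moments about support B.
Beam weight: 16.4 × 10 = 164 N down at 1.35 m → arm 1.35 m, τ = 164 × 1.35 = 221.4 N·m counterclockwise.
Load: 29.7 × 10 = 297 N down at 1.33 m → arm 1.37 m, τ = 297 × 1.37 = 406.9 N·m counterclockwise.
Lamp: 5.66 × 10 = 56.6 N down at 2.12 m → arm 0.58 m, τ = 56.6 × 0.58 = 32.83 N·m counterclockwise.
Hanging mass: 6.2 × 10 = 62 N down at 2.52 m → arm 0.18 m, τ = 62 × 0.18 = 11.16 N·m counterclockwise.
Net load moment about support B = 672.3 N·m counterclockwise.
Reaction R at support A is upward at 0.597 m, arm 2.103 m → moment R × 2.103 clockwise.
Balancing moments: R × 2.103 = 672.3, giving R = 320 N.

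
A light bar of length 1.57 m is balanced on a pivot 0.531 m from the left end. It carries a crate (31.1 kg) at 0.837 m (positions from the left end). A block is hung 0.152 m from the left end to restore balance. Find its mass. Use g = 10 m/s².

Sum moments about the pivot (at 0.531 m from the left end) (the support reaction has zero arm there).
Crate: 31.1 × 10 = 311 N down at 0.837 m → arm 0.306 m, τ = 311 × 0.306 = 95.17 N·m clockwise.
Net moment of known loads = 95.17 N·m clockwise.
An unknown mass m at 0.152 m has arm 0.379 m; its moment is m·g·0.379 counterclockwise.
Balancing moments: m × 10 × 0.379 = 95.17, giving m = 95.17 / (10 × 0.379) = 25.1 kg.

m ≈ 25.1 kg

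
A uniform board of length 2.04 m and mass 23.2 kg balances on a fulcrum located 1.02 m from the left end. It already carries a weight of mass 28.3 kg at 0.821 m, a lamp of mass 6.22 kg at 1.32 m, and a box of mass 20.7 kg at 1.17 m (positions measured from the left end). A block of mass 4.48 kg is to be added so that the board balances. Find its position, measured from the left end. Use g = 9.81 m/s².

x ≈ 1.17 m from the left end

Choose the fulcrum (at 1.02 m from the left end) as the axis so the support reaction has zero arm there.
Beam weight: acts at the fulcrum, moment arm 0 → no torque.
Weight: 28.3 × 9.81 = 277.6 N down at 0.821 m → arm 0.199 m, τ = 277.6 × 0.199 = 55.24 N·m counterclockwise.
Lamp: 6.22 × 9.81 = 61.02 N down at 1.32 m → arm 0.3 m, τ = 61.02 × 0.3 = 18.31 N·m clockwise.
Box: 20.7 × 9.81 = 203.1 N down at 1.17 m → arm 0.15 m, τ = 203.1 × 0.15 = 30.46 N·m clockwise.
Net moment of existing loads = 6.47 N·m counterclockwise.
The block weighs 4.48 × 9.81 = 43.95 N and must supply an equal clockwise moment, so its lever arm about the fulcrum is 6.47 / 43.95 = 0.147 m.
That puts it at 1.02 + 0.147 = 1.17 m from the left end.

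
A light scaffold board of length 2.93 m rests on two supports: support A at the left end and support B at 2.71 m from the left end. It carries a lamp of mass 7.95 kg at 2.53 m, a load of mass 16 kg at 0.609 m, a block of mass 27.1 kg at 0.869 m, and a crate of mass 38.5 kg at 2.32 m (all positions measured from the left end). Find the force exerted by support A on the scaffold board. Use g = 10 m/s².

Take moments about support B.
Lamp: 7.95 × 10 = 79.5 N down at 2.53 m → arm 0.18 m, τ = 79.5 × 0.18 = 14.31 N·m counterclockwise.
Load: 16 × 10 = 160 N down at 0.609 m → arm 2.101 m, τ = 160 × 2.101 = 336.2 N·m counterclockwise.
Block: 27.1 × 10 = 271 N down at 0.869 m → arm 1.841 m, τ = 271 × 1.841 = 498.9 N·m counterclockwise.
Crate: 38.5 × 10 = 385 N down at 2.32 m → arm 0.39 m, τ = 385 × 0.39 = 150.2 N·m counterclockwise.
Net load moment about support B = 999.6 N·m counterclockwise.
Reaction R at support A is upward at 0 m, arm 2.71 m → moment R × 2.71 clockwise.
Setting net torque to zero: R × 2.71 = 999.6 → R = 369 N.

R_A ≈ 369 N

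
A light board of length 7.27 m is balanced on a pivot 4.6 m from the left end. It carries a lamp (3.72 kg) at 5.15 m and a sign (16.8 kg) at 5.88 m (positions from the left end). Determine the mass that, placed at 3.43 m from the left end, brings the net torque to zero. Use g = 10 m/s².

Take moments about the pivot (at 4.6 m from the left end).
Lamp: 3.72 × 10 = 37.2 N down at 5.15 m → arm 0.55 m, τ = 37.2 × 0.55 = 20.46 N·m clockwise.
Sign: 16.8 × 10 = 168 N down at 5.88 m → arm 1.28 m, τ = 168 × 1.28 = 215 N·m clockwise.
Net moment of known loads = 235.5 N·m clockwise.
An unknown mass m at 3.43 m has arm 1.17 m; its moment is m·g·1.17 counterclockwise.
For rotational equilibrium, m × 10 × 1.17 = 235.5, so m = 235.5 / (10 × 1.17) = 20.1 kg.

m ≈ 20.1 kg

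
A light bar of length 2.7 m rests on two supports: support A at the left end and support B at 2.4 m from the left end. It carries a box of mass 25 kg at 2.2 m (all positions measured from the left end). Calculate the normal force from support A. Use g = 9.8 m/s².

R_A ≈ 20.4 N

Take moments about support B.
Box: 25 × 9.8 = 245 N down at 2.2 m → arm 0.2 m, τ = 245 × 0.2 = 49 N·m counterclockwise.
Net load moment about support B = 49 N·m counterclockwise.
Reaction R at support A is upward at 0 m, arm 2.4 m → moment R × 2.4 clockwise.
Balancing moments: R × 2.4 = 49, giving R = 20.4 N.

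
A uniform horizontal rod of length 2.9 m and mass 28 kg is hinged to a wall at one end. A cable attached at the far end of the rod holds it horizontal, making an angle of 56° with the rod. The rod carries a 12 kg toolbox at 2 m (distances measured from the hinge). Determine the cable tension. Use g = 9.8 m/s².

T ≈ 263 N

Taking torques about the hinge:
Beam weight: 28 × 9.8 = 274.4 N down at 1.45 m → arm 1.45 m, τ = 274.4 × 1.45 = 397.9 N·m clockwise.
Toolbox: 12 × 9.8 = 117.6 N down at 2 m → arm 2 m, τ = 117.6 × 2 = 235.2 N·m clockwise.
Total clockwise load moment = 633.1 N·m.
The cable tension T acts at 2.9 m; only its component perpendicular to the rod, T sinθ, produces torque. sin 56° = 0.829.
For rotational equilibrium, T × 2.9 × 0.829 = 633.1, so T = 633.1 / 2.404 = 263 N.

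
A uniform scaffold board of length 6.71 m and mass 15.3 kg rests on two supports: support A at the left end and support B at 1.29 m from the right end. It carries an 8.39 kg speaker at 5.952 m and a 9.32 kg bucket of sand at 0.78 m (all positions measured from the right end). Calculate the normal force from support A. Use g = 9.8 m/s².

R_A ≈ 119 N

Choose support B as the axis so its reaction then has zero moment arm.
Beam weight: 15.3 × 9.8 = 149.9 N down at 3.355 m → arm 2.065 m, τ = 149.9 × 2.065 = 309.5 N·m counterclockwise.
Speaker: 8.39 × 9.8 = 82.22 N down at 5.952 m → arm 4.662 m, τ = 82.22 × 4.662 = 383.3 N·m counterclockwise.
Bucket of sand: 9.32 × 9.8 = 91.34 N down at 0.78 m → arm 0.51 m, τ = 91.34 × 0.51 = 46.58 N·m clockwise.
Net load moment about support B = 646.2 N·m counterclockwise.
Reaction R at support A is upward at 6.71 m, arm 5.42 m → moment R × 5.42 clockwise.
Στ = 0 ⇒ R × 5.42 = 646.2 ⇒ R = 119 N.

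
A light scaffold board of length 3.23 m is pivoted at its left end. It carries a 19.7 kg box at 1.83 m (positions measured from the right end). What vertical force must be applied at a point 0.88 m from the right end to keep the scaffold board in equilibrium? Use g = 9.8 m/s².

F ≈ 115 N

About the left end:
Box: 19.7 × 9.8 = 193.1 N down at 1.83 m → arm 1.4 m, τ = 193.1 × 1.4 = 270.3 N·m clockwise.
Net moment of the loads = 270.3 N·m clockwise.
The upward force F acts at a point 0.88 m from the right end, arm 2.35 m, giving F × 2.35 counterclockwise.
Στ = 0 ⇒ F × 2.35 = 270.3 ⇒ F = 270.3 / 2.35 = 115 N.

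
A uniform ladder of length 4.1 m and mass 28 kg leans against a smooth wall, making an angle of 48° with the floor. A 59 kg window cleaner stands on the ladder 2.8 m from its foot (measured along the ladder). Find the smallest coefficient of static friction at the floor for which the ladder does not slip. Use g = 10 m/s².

μ_min ≈ 0.562

Sum moments about the foot of the ladder (the floor normal and friction both act there and drop out).
Ladder weight 28×10 = 280 N acts at 2.05 m along the ladder; its horizontal arm is 2.05·cos48° = 1.372 m → τ = 384.2 N·m clockwise.
Window cleaner: 59×10 = 590 N at 2.8 m → arm 1.874 m → τ = 1106 N·m clockwise.
Wall normal N acts horizontally at the top; its moment arm is the height L sinθ = 4.1·sin48° = 3.047 m, counterclockwise.
Setting net torque to zero: N × 3.047 = 1490 → N = 489 N.
ΣFx = 0 ⇒ f = N_wall = 489 N. ΣFy = 0 ⇒ N_floor = 870 N.
μ_min = f / N_floor = 489 / 870 = 0.562.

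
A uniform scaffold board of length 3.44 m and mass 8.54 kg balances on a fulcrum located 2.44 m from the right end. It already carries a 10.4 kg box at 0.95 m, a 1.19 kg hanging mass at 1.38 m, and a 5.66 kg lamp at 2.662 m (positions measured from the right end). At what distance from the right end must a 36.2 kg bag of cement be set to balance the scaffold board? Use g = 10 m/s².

About the fulcrum (at 2.44 m from the right end):
Beam weight: 8.54 × 10 = 85.4 N down at 1.72 m → arm 0.72 m, τ = 85.4 × 0.72 = 61.49 N·m clockwise.
Box: 10.4 × 10 = 104 N down at 0.95 m → arm 1.49 m, τ = 104 × 1.49 = 155 N·m clockwise.
Hanging mass: 1.19 × 10 = 11.9 N down at 1.38 m → arm 1.06 m, τ = 11.9 × 1.06 = 12.61 N·m clockwise.
Lamp: 5.66 × 10 = 56.6 N down at 2.662 m → arm 0.222 m, τ = 56.6 × 0.222 = 12.57 N·m counterclockwise.
Net moment of existing loads = 216.5 N·m clockwise.
The bag of cement weighs 36.2 × 10 = 362 N and must supply an equal counterclockwise moment, so its lever arm about the fulcrum is 216.5 / 362 = 0.598 m.
That puts it at 2.44 + 0.598 = 3.04 m from the right end.

x ≈ 3.04 m from the right end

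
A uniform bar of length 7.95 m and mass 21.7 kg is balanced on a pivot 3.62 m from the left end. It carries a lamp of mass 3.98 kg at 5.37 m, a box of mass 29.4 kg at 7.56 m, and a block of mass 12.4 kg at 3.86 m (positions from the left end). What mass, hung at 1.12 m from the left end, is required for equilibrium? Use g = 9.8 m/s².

m ≈ 53.4 kg

Sum moments about the pivot (at 3.62 m from the left end) (the support reaction has zero arm there).
Beam weight: 21.7 × 9.8 = 212.7 N down at 3.975 m → arm 0.355 m, τ = 212.7 × 0.355 = 75.51 N·m clockwise.
Lamp: 3.98 × 9.8 = 39 N down at 5.37 m → arm 1.75 m, τ = 39 × 1.75 = 68.25 N·m clockwise.
Box: 29.4 × 9.8 = 288.1 N down at 7.56 m → arm 3.94 m, τ = 288.1 × 3.94 = 1135 N·m clockwise.
Block: 12.4 × 9.8 = 121.5 N down at 3.86 m → arm 0.24 m, τ = 121.5 × 0.24 = 29.16 N·m clockwise.
Net moment of known loads = 1308 N·m clockwise.
An unknown mass m at 1.12 m has arm 2.5 m; its moment is m·g·2.5 counterclockwise.
Balancing moments: m × 9.8 × 2.5 = 1308, giving m = 1308 / (9.8 × 2.5) = 53.4 kg.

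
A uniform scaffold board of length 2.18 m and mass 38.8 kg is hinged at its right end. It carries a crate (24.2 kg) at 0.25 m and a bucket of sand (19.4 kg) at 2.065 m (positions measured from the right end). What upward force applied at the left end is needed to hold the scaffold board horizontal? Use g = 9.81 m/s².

Sum moments about the right end (the unknown pivot reaction has zero arm there).
Beam weight: 38.8 × 9.81 = 380.6 N down at 1.09 m → arm 1.09 m, τ = 380.6 × 1.09 = 414.9 N·m counterclockwise.
Crate: 24.2 × 9.81 = 237.4 N down at 0.25 m → arm 0.25 m, τ = 237.4 × 0.25 = 59.35 N·m counterclockwise.
Bucket of sand: 19.4 × 9.81 = 190.3 N down at 2.065 m → arm 2.065 m, τ = 190.3 × 2.065 = 393 N·m counterclockwise.
Net moment of the loads = 867.2 N·m counterclockwise.
The upward force F acts at the left end, arm 2.18 m, giving F × 2.18 clockwise.
Balancing moments: F × 2.18 = 867.2, giving F = 867.2 / 2.18 = 398 N.

F ≈ 398 N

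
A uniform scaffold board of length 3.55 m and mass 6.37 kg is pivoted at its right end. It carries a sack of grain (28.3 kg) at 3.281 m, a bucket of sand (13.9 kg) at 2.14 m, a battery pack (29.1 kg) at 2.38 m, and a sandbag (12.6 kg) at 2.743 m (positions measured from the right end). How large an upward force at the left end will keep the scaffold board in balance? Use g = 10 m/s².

Choose the right end as the axis so the unknown pivot reaction has zero arm there.
Beam weight: 6.37 × 10 = 63.7 N down at 1.775 m → arm 1.775 m, τ = 63.7 × 1.775 = 113.1 N·m counterclockwise.
Sack of grain: 28.3 × 10 = 283 N down at 3.281 m → arm 3.281 m, τ = 283 × 3.281 = 928.5 N·m counterclockwise.
Bucket of sand: 13.9 × 10 = 139 N down at 2.14 m → arm 2.14 m, τ = 139 × 2.14 = 297.5 N·m counterclockwise.
Battery pack: 29.1 × 10 = 291 N down at 2.38 m → arm 2.38 m, τ = 291 × 2.38 = 692.6 N·m counterclockwise.
Sandbag: 12.6 × 10 = 126 N down at 2.743 m → arm 2.743 m, τ = 126 × 2.743 = 345.6 N·m counterclockwise.
Net moment of the loads = 2377 N·m counterclockwise.
The upward force F acts at the left end, arm 3.55 m, giving F × 3.55 clockwise.
Balancing moments: F × 3.55 = 2377, giving F = 2377 / 3.55 = 670 N.

F ≈ 670 N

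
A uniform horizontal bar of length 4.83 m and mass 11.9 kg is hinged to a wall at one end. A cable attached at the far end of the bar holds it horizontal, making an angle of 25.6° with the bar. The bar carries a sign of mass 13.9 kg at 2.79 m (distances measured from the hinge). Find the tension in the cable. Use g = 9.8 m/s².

T ≈ 317 N

Taking torques about the hinge:
Beam weight: 11.9 × 9.8 = 116.6 N down at 2.415 m → arm 2.415 m, τ = 116.6 × 2.415 = 281.6 N·m clockwise.
Sign: 13.9 × 9.8 = 136.2 N down at 2.79 m → arm 2.79 m, τ = 136.2 × 2.79 = 380 N·m clockwise.
Total clockwise load moment = 661.6 N·m.
The cable tension T acts at 4.83 m; only its component perpendicular to the bar, T sinθ, produces torque. sin 25.6° = 0.4321.
Στ = 0 ⇒ T × 4.83 × 0.4321 = 661.6 ⇒ T = 661.6 / 2.087 = 317 N.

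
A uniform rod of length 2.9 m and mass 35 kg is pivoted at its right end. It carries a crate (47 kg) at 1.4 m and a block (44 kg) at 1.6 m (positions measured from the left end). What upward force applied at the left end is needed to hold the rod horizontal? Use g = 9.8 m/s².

F ≈ 603 N

About the right end:
Beam weight: 35 × 9.8 = 343 N down at 1.45 m → arm 1.45 m, τ = 343 × 1.45 = 497.3 N·m counterclockwise.
Crate: 47 × 9.8 = 460.6 N down at 1.4 m → arm 1.5 m, τ = 460.6 × 1.5 = 690.9 N·m counterclockwise.
Block: 44 × 9.8 = 431.2 N down at 1.6 m → arm 1.3 m, τ = 431.2 × 1.3 = 560.6 N·m counterclockwise.
Net moment of the loads = 1749 N·m counterclockwise.
The upward force F acts at the left end, arm 2.9 m, giving F × 2.9 clockwise.
For rotational equilibrium, F × 2.9 = 1749, so F = 1749 / 2.9 = 603 N.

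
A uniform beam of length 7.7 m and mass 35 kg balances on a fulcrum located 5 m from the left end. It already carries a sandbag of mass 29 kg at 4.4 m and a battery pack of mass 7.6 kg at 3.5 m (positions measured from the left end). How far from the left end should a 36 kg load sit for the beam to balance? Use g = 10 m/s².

x ≈ 6.92 m from the left end

Taking torques about the fulcrum (at 5 m from the left end):
Beam weight: 35 × 10 = 350 N down at 3.85 m → arm 1.15 m, τ = 350 × 1.15 = 402.5 N·m counterclockwise.
Sandbag: 29 × 10 = 290 N down at 4.4 m → arm 0.6 m, τ = 290 × 0.6 = 174 N·m counterclockwise.
Battery pack: 7.6 × 10 = 76 N down at 3.5 m → arm 1.5 m, τ = 76 × 1.5 = 114 N·m counterclockwise.
Net moment of existing loads = 690.5 N·m counterclockwise.
The load weighs 36 × 10 = 360 N and must supply an equal clockwise moment, so its lever arm about the fulcrum is 690.5 / 360 = 1.92 m.
That puts it at 5 + 1.92 = 6.92 m from the left end.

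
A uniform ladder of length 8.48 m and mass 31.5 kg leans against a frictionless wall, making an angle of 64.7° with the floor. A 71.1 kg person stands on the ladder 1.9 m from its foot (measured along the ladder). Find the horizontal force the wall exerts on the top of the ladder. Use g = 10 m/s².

N_wall ≈ 150 N

Take moments about the foot of the ladder.
Ladder weight 31.5×10 = 315 N acts at 4.24 m along the ladder; its horizontal arm is 4.24·cos64.7° = 1.812 m → τ = 570.8 N·m clockwise.
Person: 71.1×10 = 711 N at 1.9 m → arm 0.812 m → τ = 577.3 N·m clockwise.
Wall normal N acts horizontally at the top; its moment arm is the height L sinθ = 8.48·sin64.7° = 7.667 m, counterclockwise.
Balancing moments: N × 7.667 = 1148, giving N = 150 N.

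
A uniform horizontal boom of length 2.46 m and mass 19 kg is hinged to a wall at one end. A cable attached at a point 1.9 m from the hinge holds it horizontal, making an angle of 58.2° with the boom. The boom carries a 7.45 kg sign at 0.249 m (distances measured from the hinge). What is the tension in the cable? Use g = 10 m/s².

T ≈ 156 N

Taking torques about the hinge:
Beam weight: 19 × 10 = 190 N down at 1.23 m → arm 1.23 m, τ = 190 × 1.23 = 233.7 N·m clockwise.
Sign: 7.45 × 10 = 74.5 N down at 0.249 m → arm 0.249 m, τ = 74.5 × 0.249 = 18.55 N·m clockwise.
Total clockwise load moment = 252.2 N·m.
The cable tension T acts at 1.9 m; only its component perpendicular to the boom, T sinθ, produces torque. sin 58.2° = 0.8499.
For rotational equilibrium, T × 1.9 × 0.8499 = 252.2, so T = 252.2 / 1.615 = 156 N.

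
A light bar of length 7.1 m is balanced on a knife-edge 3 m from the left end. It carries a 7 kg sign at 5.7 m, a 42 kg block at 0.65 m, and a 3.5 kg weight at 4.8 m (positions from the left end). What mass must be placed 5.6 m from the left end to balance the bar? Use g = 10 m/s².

Take moments about the knife-edge (at 3 m from the left end).
Sign: 7 × 10 = 70 N down at 5.7 m → arm 2.7 m, τ = 70 × 2.7 = 189 N·m clockwise.
Block: 42 × 10 = 420 N down at 0.65 m → arm 2.35 m, τ = 420 × 2.35 = 987 N·m counterclockwise.
Weight: 3.5 × 10 = 35 N down at 4.8 m → arm 1.8 m, τ = 35 × 1.8 = 63 N·m clockwise.
Net moment of known loads = 735 N·m counterclockwise.
An unknown mass m at 5.6 m has arm 2.6 m; its moment is m·g·2.6 clockwise.
Balancing moments: m × 10 × 2.6 = 735, giving m = 735 / (10 × 2.6) = 28.3 kg.

m ≈ 28.3 kg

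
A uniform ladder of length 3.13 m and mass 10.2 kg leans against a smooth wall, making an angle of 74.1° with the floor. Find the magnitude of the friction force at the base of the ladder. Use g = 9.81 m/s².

f ≈ 14.3 N

Sum moments about the foot of the ladder (the floor normal and friction both act there and drop out).
Ladder weight 10.2×9.81 = 100.1 N acts at 1.565 m along the ladder; its horizontal arm is 1.565·cos74.1° = 0.4287 m → τ = 42.91 N·m clockwise.
Wall normal N acts horizontally at the top; its moment arm is the height L sinθ = 3.13·sin74.1° = 3.01 m, counterclockwise.
Στ = 0 ⇒ N × 3.01 = 42.91 ⇒ N = 14.3 N.
ΣFx = 0: friction at the foot balances the wall's push, so f = N_wall = 14.3 N.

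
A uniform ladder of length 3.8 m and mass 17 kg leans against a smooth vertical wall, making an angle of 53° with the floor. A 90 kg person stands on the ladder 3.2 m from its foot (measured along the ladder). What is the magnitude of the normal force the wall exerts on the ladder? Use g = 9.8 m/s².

N_wall ≈ 622 N

Taking torques about the foot of the ladder:
Ladder weight 17×9.8 = 166.6 N acts at 1.9 m along the ladder; its horizontal arm is 1.9·cos53° = 1.143 m → τ = 190.4 N·m clockwise.
Person: 90×9.8 = 882 N at 3.2 m → arm 1.926 m → τ = 1699 N·m clockwise.
Wall normal N acts horizontally at the top; its moment arm is the height L sinθ = 3.8·sin53° = 3.035 m, counterclockwise.
Balancing moments: N × 3.035 = 1889, giving N = 622 N.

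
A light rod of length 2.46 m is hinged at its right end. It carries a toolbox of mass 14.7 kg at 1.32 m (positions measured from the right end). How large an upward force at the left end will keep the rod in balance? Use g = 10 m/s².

Sum moments about the right end (the unknown pivot reaction has zero arm there).
Toolbox: 14.7 × 10 = 147 N down at 1.32 m → arm 1.32 m, τ = 147 × 1.32 = 194 N·m counterclockwise.
Net moment of the loads = 194 N·m counterclockwise.
The upward force F acts at the left end, arm 2.46 m, giving F × 2.46 clockwise.
Balancing moments: F × 2.46 = 194, giving F = 194 / 2.46 = 78.9 N.

F ≈ 78.9 N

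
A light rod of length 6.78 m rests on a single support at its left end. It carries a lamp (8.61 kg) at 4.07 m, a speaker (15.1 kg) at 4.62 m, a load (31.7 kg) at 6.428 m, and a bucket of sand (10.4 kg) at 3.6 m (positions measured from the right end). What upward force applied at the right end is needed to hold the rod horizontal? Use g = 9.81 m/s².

Taking torques about the left end:
Lamp: 8.61 × 9.81 = 84.46 N down at 4.07 m → arm 2.71 m, τ = 84.46 × 2.71 = 228.9 N·m clockwise.
Speaker: 15.1 × 9.81 = 148.1 N down at 4.62 m → arm 2.16 m, τ = 148.1 × 2.16 = 319.9 N·m clockwise.
Load: 31.7 × 9.81 = 311 N down at 6.428 m → arm 0.352 m, τ = 311 × 0.352 = 109.5 N·m clockwise.
Bucket of sand: 10.4 × 9.81 = 102 N down at 3.6 m → arm 3.18 m, τ = 102 × 3.18 = 324.4 N·m clockwise.
Net moment of the loads = 982.7 N·m clockwise.
The upward force F acts at the right end, arm 6.78 m, giving F × 6.78 counterclockwise.
Στ = 0 ⇒ F × 6.78 = 982.7 ⇒ F = 982.7 / 6.78 = 145 N.

F ≈ 145 N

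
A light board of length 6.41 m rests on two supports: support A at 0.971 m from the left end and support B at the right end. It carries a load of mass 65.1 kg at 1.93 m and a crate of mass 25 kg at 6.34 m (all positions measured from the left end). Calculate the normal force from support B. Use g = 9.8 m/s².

About support A:
Load: 65.1 × 9.8 = 638 N down at 1.93 m → arm 0.959 m, τ = 638 × 0.959 = 611.8 N·m clockwise.
Crate: 25 × 9.8 = 245 N down at 6.34 m → arm 5.369 m, τ = 245 × 5.369 = 1315 N·m clockwise.
Net load moment about support A = 1927 N·m clockwise.
Reaction R at support B is upward at 6.41 m, arm 5.439 m → moment R × 5.439 counterclockwise.
Balancing moments: R × 5.439 = 1927, giving R = 354 N.

R_B ≈ 354 N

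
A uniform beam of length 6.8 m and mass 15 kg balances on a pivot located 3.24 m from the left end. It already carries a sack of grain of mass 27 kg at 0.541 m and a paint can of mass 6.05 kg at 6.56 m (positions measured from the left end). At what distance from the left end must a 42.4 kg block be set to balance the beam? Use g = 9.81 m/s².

x ≈ 4.43 m from the left end

Take moments about the pivot (at 3.24 m from the left end).
Beam weight: 15 × 9.81 = 147.2 N down at 3.4 m → arm 0.16 m, τ = 147.2 × 0.16 = 23.55 N·m clockwise.
Sack of grain: 27 × 9.81 = 264.9 N down at 0.541 m → arm 2.699 m, τ = 264.9 × 2.699 = 715 N·m counterclockwise.
Paint can: 6.05 × 9.81 = 59.35 N down at 6.56 m → arm 3.32 m, τ = 59.35 × 3.32 = 197 N·m clockwise.
Net moment of existing loads = 494.5 N·m counterclockwise.
The block weighs 42.4 × 9.81 = 415.9 N and must supply an equal clockwise moment, so its lever arm about the pivot is 494.5 / 415.9 = 1.19 m.
That puts it at 3.24 + 1.19 = 4.43 m from the left end.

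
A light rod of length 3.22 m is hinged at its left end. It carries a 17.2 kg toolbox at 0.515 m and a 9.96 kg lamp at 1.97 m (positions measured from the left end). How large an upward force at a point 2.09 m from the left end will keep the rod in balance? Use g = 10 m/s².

Sum moments about the left end (the unknown pivot reaction has zero arm there).
Toolbox: 17.2 × 10 = 172 N down at 0.515 m → arm 0.515 m, τ = 172 × 0.515 = 88.58 N·m clockwise.
Lamp: 9.96 × 10 = 99.6 N down at 1.97 m → arm 1.97 m, τ = 99.6 × 1.97 = 196.2 N·m clockwise.
Net moment of the loads = 284.8 N·m clockwise.
The upward force F acts at a point 2.09 m from the left end, arm 2.09 m, giving F × 2.09 counterclockwise.
Balancing moments: F × 2.09 = 284.8, giving F = 284.8 / 2.09 = 136 N.

F ≈ 136 N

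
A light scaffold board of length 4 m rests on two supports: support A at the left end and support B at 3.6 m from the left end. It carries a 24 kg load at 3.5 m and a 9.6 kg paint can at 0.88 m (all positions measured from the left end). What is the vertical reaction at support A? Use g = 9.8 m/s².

R_A ≈ 77.6 N

Take moments about support B.
Load: 24 × 9.8 = 235.2 N down at 3.5 m → arm 0.1 m, τ = 235.2 × 0.1 = 23.52 N·m counterclockwise.
Paint can: 9.6 × 9.8 = 94.08 N down at 0.88 m → arm 2.72 m, τ = 94.08 × 2.72 = 255.9 N·m counterclockwise.
Net load moment about support B = 279.4 N·m counterclockwise.
Reaction R at support A is upward at 0 m, arm 3.6 m → moment R × 3.6 clockwise.
Balancing moments: R × 3.6 = 279.4, giving R = 77.6 N.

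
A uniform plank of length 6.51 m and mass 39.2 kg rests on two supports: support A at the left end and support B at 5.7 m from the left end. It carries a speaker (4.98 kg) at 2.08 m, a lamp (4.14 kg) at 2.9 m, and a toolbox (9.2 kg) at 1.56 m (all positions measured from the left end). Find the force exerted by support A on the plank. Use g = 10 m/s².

Sum moments about support B (its reaction then has zero moment arm).
Beam weight: 39.2 × 10 = 392 N down at 3.255 m → arm 2.445 m, τ = 392 × 2.445 = 958.4 N·m counterclockwise.
Speaker: 4.98 × 10 = 49.8 N down at 2.08 m → arm 3.62 m, τ = 49.8 × 3.62 = 180.3 N·m counterclockwise.
Lamp: 4.14 × 10 = 41.4 N down at 2.9 m → arm 2.8 m, τ = 41.4 × 2.8 = 115.9 N·m counterclockwise.
Toolbox: 9.2 × 10 = 92 N down at 1.56 m → arm 4.14 m, τ = 92 × 4.14 = 380.9 N·m counterclockwise.
Net load moment about support B = 1636 N·m counterclockwise.
Reaction R at support A is upward at 0 m, arm 5.7 m → moment R × 5.7 clockwise.
Στ = 0 ⇒ R × 5.7 = 1636 ⇒ R = 287 N.

R_A ≈ 287 N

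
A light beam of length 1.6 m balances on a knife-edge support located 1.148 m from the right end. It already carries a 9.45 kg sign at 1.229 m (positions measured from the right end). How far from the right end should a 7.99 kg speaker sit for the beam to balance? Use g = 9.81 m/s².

x ≈ 1.05 m from the right end

Taking torques about the knife-edge support (at 1.148 m from the right end):
Sign: 9.45 × 9.81 = 92.7 N down at 1.229 m → arm 0.081 m, τ = 92.7 × 0.081 = 7.509 N·m counterclockwise.
Net moment of existing loads = 7.509 N·m counterclockwise.
The speaker weighs 7.99 × 9.81 = 78.38 N and must supply an equal clockwise moment, so its lever arm about the knife-edge support is 7.509 / 78.38 = 0.0958 m.
That puts it at 1.148 − 0.0958 = 1.05 m from the right end.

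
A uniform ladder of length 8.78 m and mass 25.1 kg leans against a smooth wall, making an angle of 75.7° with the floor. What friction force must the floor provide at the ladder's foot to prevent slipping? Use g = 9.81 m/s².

f ≈ 31.4 N

About the foot of the ladder:
Ladder weight 25.1×9.81 = 246.2 N acts at 4.39 m along the ladder; its horizontal arm is 4.39·cos75.7° = 1.084 m → τ = 266.9 N·m clockwise.
Wall normal N acts horizontally at the top; its moment arm is the height L sinθ = 8.78·sin75.7° = 8.508 m, counterclockwise.
Στ = 0 ⇒ N × 8.508 = 266.9 ⇒ N = 31.4 N.
ΣFx = 0: friction at the foot balances the wall's push, so f = N_wall = 31.4 N.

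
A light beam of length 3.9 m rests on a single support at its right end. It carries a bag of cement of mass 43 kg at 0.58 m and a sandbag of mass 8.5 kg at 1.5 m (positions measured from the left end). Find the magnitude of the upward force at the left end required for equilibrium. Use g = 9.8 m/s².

F ≈ 410 N

Sum moments about the right end (the unknown pivot reaction has zero arm there).
Bag of cement: 43 × 9.8 = 421.4 N down at 0.58 m → arm 3.32 m, τ = 421.4 × 3.32 = 1399 N·m counterclockwise.
Sandbag: 8.5 × 9.8 = 83.3 N down at 1.5 m → arm 2.4 m, τ = 83.3 × 2.4 = 199.9 N·m counterclockwise.
Net moment of the loads = 1599 N·m counterclockwise.
The upward force F acts at the left end, arm 3.9 m, giving F × 3.9 clockwise.
For rotational equilibrium, F × 3.9 = 1599, so F = 1599 / 3.9 = 410 N.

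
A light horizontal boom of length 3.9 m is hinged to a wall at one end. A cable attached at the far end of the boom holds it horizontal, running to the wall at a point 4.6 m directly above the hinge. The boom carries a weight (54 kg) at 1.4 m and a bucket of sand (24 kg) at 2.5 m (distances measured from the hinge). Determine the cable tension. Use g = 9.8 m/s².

T ≈ 447 N

Taking torques about the hinge:
Weight: 54 × 9.8 = 529.2 N down at 1.4 m → arm 1.4 m, τ = 529.2 × 1.4 = 740.9 N·m clockwise.
Bucket of sand: 24 × 9.8 = 235.2 N down at 2.5 m → arm 2.5 m, τ = 235.2 × 2.5 = 588 N·m clockwise.
Total clockwise load moment = 1329 N·m.
The cable tension T acts at 3.9 m; only its component perpendicular to the boom, T sinθ, produces torque. sinθ = h/√(h²+d²) = 4.6/√(4.6²+3.9²) = 0.7628.
For rotational equilibrium, T × 3.9 × 0.7628 = 1329, so T = 1329 / 2.975 = 447 N.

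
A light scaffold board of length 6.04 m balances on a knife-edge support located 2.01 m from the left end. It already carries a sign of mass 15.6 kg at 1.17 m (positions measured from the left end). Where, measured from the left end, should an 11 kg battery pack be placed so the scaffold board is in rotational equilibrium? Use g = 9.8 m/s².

Take moments about the knife-edge support (at 2.01 m from the left end).
Sign: 15.6 × 9.8 = 152.9 N down at 1.17 m → arm 0.84 m, τ = 152.9 × 0.84 = 128.4 N·m counterclockwise.
Net moment of existing loads = 128.4 N·m counterclockwise.
The battery pack weighs 11 × 9.8 = 107.8 N and must supply an equal clockwise moment, so its lever arm about the knife-edge support is 128.4 / 107.8 = 1.19 m.
That puts it at 2.01 + 1.19 = 3.2 m from the left end.

x ≈ 3.2 m from the left end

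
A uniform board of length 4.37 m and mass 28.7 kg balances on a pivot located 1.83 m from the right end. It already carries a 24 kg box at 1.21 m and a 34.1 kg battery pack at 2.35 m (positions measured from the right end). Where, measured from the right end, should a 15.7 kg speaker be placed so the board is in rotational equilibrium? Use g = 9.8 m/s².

Taking torques about the pivot (at 1.83 m from the right end):
Beam weight: 28.7 × 9.8 = 281.3 N down at 2.185 m → arm 0.355 m, τ = 281.3 × 0.355 = 99.86 N·m counterclockwise.
Box: 24 × 9.8 = 235.2 N down at 1.21 m → arm 0.62 m, τ = 235.2 × 0.62 = 145.8 N·m clockwise.
Battery pack: 34.1 × 9.8 = 334.2 N down at 2.35 m → arm 0.52 m, τ = 334.2 × 0.52 = 173.8 N·m counterclockwise.
Net moment of existing loads = 127.9 N·m counterclockwise.
The speaker weighs 15.7 × 9.8 = 153.9 N and must supply an equal clockwise moment, so its lever arm about the pivot is 127.9 / 153.9 = 0.831 m.
That puts it at 1.83 − 0.831 = 0.999 m from the right end.

x ≈ 0.999 m from the right end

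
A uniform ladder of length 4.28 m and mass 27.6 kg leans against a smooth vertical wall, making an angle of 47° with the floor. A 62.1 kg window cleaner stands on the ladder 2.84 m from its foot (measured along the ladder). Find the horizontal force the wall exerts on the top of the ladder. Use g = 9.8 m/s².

Take moments about the foot of the ladder.
Ladder weight 27.6×9.8 = 270.5 N acts at 2.14 m along the ladder; its horizontal arm is 2.14·cos47° = 1.459 m → τ = 394.7 N·m clockwise.
Window cleaner: 62.1×9.8 = 608.6 N at 2.84 m → arm 1.937 m → τ = 1179 N·m clockwise.
Wall normal N acts horizontally at the top; its moment arm is the height L sinθ = 4.28·sin47° = 3.13 m, counterclockwise.
For rotational equilibrium, N × 3.13 = 1574, so N = 503 N.

N_wall ≈ 503 N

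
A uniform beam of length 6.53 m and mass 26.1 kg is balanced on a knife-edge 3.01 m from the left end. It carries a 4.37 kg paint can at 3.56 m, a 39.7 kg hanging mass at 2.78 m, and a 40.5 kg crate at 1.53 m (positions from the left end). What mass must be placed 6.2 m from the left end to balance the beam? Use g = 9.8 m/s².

m ≈ 18.8 kg

About the knife-edge (at 3.01 m from the left end):
Beam weight: 26.1 × 9.8 = 255.8 N down at 3.265 m → arm 0.255 m, τ = 255.8 × 0.255 = 65.23 N·m clockwise.
Paint can: 4.37 × 9.8 = 42.83 N down at 3.56 m → arm 0.55 m, τ = 42.83 × 0.55 = 23.56 N·m clockwise.
Hanging mass: 39.7 × 9.8 = 389.1 N down at 2.78 m → arm 0.23 m, τ = 389.1 × 0.23 = 89.49 N·m counterclockwise.
Crate: 40.5 × 9.8 = 396.9 N down at 1.53 m → arm 1.48 m, τ = 396.9 × 1.48 = 587.4 N·m counterclockwise.
Net moment of known loads = 588.1 N·m counterclockwise.
An unknown mass m at 6.2 m has arm 3.19 m; its moment is m·g·3.19 clockwise.
Setting net torque to zero: m × 9.8 × 3.19 = 588.1 → m = 588.1 / (9.8 × 3.19) = 18.8 kg.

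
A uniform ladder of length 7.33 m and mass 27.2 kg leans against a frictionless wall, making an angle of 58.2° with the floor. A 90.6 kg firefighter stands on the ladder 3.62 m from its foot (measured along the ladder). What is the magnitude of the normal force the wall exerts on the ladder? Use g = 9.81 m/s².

N_wall ≈ 355 N

Taking torques about the foot of the ladder:
Ladder weight 27.2×9.81 = 266.8 N acts at 3.665 m along the ladder; its horizontal arm is 3.665·cos58.2° = 1.931 m → τ = 515.2 N·m clockwise.
Firefighter: 90.6×9.81 = 888.8 N at 3.62 m → arm 1.908 m → τ = 1696 N·m clockwise.
Wall normal N acts horizontally at the top; its moment arm is the height L sinθ = 7.33·sin58.2° = 6.23 m, counterclockwise.
Setting net torque to zero: N × 6.23 = 2211 → N = 355 N.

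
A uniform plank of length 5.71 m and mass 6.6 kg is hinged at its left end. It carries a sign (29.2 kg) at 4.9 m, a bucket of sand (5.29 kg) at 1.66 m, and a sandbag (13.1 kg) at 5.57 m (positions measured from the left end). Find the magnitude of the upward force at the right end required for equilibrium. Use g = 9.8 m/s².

Take moments about the left end.
Beam weight: 6.6 × 9.8 = 64.68 N down at 2.855 m → arm 2.855 m, τ = 64.68 × 2.855 = 184.7 N·m clockwise.
Sign: 29.2 × 9.8 = 286.2 N down at 4.9 m → arm 4.9 m, τ = 286.2 × 4.9 = 1402 N·m clockwise.
Bucket of sand: 5.29 × 9.8 = 51.84 N down at 1.66 m → arm 1.66 m, τ = 51.84 × 1.66 = 86.05 N·m clockwise.
Sandbag: 13.1 × 9.8 = 128.4 N down at 5.57 m → arm 5.57 m, τ = 128.4 × 5.57 = 715.2 N·m clockwise.
Net moment of the loads = 2388 N·m clockwise.
The upward force F acts at the right end, arm 5.71 m, giving F × 5.71 counterclockwise.
For rotational equilibrium, F × 5.71 = 2388, so F = 2388 / 5.71 = 418 N.

F ≈ 418 N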